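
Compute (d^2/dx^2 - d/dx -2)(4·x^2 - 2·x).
- 8 x^{2} - 4 x + 10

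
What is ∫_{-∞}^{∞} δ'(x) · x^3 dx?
0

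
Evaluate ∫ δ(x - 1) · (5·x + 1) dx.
6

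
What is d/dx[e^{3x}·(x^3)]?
3 x^{2} \left(x + 1\right) e^{3 x}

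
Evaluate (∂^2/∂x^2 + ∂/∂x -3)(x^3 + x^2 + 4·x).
- 3 x^{3} - 4 x + 6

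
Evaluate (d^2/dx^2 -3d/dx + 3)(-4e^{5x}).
- 52 e^{5 x}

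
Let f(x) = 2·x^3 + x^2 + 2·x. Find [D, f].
6 x^{2} + 2 x + 2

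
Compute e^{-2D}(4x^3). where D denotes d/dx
4 x^{3} - 24 x^{2} + 48 x - 32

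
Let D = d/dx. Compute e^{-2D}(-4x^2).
- 4 x^{2} + 16 x - 16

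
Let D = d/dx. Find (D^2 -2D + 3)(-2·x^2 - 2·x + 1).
- 6 x^{2} + 2 x + 3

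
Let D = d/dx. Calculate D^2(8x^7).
336 x^{5}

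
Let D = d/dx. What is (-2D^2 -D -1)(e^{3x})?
- 22 e^{3 x}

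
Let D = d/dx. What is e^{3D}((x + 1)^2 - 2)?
x^{2} + 8 x + 14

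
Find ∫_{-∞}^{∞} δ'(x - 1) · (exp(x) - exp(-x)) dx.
- 2 \cosh{\left(1 \right)}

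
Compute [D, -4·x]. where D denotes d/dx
-4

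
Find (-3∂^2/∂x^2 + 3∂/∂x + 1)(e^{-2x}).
- 17 e^{- 2 x}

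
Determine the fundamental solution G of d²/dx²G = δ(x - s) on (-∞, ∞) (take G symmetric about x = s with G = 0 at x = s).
\frac{|x - s|}{2}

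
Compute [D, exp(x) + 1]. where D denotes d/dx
e^{x}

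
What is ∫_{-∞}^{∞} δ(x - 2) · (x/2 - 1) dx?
0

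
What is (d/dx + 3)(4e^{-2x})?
4 e^{- 2 x}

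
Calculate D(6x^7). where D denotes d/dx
42 x^{6}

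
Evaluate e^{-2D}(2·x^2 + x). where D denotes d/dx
2 x^{2} - 7 x + 6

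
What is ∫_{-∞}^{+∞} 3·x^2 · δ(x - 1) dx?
3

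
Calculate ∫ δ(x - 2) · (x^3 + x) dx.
10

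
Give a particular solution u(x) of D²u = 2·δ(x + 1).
|x + 1|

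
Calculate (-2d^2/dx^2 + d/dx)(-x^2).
4 - 2 x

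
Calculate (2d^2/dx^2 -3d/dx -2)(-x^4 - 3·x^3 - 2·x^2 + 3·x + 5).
2 x^{4} + 18 x^{3} + 7 x^{2} - 30 x - 27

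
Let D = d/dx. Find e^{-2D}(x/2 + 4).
\frac{x}{2} + 3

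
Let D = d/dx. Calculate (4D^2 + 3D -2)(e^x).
5 e^{x}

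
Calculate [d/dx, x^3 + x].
3 x^{2} + 1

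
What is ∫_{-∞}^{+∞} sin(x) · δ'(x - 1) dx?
- \cos{\left(1 \right)}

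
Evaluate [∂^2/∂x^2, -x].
-2\frac{d}{dx}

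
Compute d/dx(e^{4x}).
4 e^{4 x}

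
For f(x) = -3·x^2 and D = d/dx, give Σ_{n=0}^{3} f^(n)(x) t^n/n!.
- 3 t^{2} - 6 t x - 3 x^{2}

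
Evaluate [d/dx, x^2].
2 x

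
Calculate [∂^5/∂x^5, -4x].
-20\frac{d^{4}}{dx^{4}}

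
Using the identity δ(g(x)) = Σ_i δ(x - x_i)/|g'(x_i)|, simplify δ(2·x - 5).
\frac{\delta(x - 5/2)}{2}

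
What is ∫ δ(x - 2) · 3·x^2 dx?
12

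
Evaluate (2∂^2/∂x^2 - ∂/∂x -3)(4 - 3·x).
9 x - 9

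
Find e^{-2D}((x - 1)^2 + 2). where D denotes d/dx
x^{2} - 6 x + 11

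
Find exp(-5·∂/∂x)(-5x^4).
- 5 x^{4} + 100 x^{3} - 750 x^{2} + 2500 x - 3125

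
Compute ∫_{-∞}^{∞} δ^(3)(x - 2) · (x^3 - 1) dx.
-6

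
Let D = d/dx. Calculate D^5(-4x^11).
- 221760 x^{6}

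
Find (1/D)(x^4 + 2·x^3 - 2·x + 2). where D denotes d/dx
\frac{x^{5}}{5} + \frac{x^{4}}{2} - x^{2} + 2 x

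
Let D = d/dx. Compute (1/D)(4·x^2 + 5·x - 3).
\frac{4 x^{3}}{3} + \frac{5 x^{2}}{2} - 3 x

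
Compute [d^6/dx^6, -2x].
-12\frac{d^{5}}{dx^{5}}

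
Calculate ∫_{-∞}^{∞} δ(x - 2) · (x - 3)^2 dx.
1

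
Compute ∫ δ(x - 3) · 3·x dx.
9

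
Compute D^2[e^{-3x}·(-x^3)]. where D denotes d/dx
3 x \left(- 3 x^{2} + 6 x - 2\right) e^{- 3 x}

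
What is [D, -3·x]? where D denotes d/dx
-3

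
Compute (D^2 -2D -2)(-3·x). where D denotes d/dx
6 x + 6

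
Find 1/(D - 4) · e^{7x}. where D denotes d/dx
\frac{e^{7 x}}{3}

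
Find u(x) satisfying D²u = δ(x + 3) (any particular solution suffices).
\frac{|x + 3|}{2}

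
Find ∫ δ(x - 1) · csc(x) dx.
\csc{\left(1 \right)}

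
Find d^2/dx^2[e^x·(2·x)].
2 \left(x + 2\right) e^{x}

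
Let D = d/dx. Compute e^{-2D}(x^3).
x^{3} - 6 x^{2} + 12 x - 8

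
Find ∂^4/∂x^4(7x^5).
840 x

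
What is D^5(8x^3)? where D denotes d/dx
0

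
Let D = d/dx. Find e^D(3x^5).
3 x^{5} + 15 x^{4} + 30 x^{3} + 30 x^{2} + 15 x + 3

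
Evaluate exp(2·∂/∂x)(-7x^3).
- 7 x^{3} - 42 x^{2} - 84 x - 56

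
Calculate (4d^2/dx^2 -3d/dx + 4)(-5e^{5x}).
- 445 e^{5 x}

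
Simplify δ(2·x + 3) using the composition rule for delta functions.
\frac{\delta(x + 3/2)}{2}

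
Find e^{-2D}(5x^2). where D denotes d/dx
5 x^{2} - 20 x + 20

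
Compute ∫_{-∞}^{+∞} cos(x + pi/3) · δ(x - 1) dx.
\cos{\left(1 + \frac{\pi}{3} \right)}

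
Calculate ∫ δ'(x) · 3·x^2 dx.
0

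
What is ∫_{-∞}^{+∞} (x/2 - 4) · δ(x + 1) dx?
- \frac{9}{2}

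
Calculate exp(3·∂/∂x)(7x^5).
7 x^{5} + 105 x^{4} + 630 x^{3} + 1890 x^{2} + 2835 x + 1701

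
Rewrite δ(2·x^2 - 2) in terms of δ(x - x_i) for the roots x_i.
\frac{\delta(x - 1) + \delta(x + 1)}{4}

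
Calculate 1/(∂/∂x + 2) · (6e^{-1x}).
6 e^{- x}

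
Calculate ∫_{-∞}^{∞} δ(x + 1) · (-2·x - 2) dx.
0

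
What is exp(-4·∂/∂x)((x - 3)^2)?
x^{2} - 14 x + 49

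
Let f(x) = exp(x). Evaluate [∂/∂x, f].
e^{x}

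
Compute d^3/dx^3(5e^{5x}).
625 e^{5 x}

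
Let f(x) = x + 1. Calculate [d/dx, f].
1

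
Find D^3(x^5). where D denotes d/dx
60 x^{2}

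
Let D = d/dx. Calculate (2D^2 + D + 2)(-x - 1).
- 2 x - 3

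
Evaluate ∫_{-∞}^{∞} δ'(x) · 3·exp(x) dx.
-3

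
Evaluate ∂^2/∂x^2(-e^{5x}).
- 25 e^{5 x}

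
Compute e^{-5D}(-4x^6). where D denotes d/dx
- 4 x^{6} + 120 x^{5} - 1500 x^{4} + 10000 x^{3} - 37500 x^{2} + 75000 x - 62500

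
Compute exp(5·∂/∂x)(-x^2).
- x^{2} - 10 x - 25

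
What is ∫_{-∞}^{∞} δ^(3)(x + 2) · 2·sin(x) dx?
2 \cos{\left(2 \right)}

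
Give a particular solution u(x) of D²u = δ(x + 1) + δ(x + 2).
\frac{|x + 1|}{2} + \frac{|x + 2|}{2}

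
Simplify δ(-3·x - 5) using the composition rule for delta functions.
\frac{\delta(x + 5/3)}{3}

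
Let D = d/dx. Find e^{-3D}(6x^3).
6 x^{3} - 54 x^{2} + 162 x - 162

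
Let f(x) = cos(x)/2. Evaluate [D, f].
- \frac{\sin{\left(x \right)}}{2}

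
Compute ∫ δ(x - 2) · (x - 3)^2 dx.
1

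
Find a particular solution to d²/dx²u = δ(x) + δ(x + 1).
\frac{|x|}{2} + \frac{|x + 1|}{2}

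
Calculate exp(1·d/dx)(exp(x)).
e^{x + 1}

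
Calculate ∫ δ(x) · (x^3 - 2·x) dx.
0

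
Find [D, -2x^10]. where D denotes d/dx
- 20 x^{9}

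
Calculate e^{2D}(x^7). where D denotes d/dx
x^{7} + 14 x^{6} + 84 x^{5} + 280 x^{4} + 560 x^{3} + 672 x^{2} + 448 x + 128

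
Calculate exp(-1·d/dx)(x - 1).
x - 2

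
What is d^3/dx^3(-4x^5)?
- 240 x^{2}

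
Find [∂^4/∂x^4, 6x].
24\frac{d^{3}}{dx^{3}}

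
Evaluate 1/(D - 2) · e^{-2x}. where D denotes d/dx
- \frac{e^{- 2 x}}{4}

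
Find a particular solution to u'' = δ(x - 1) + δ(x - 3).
\frac{|x - 1|}{2} + \frac{|x - 3|}{2}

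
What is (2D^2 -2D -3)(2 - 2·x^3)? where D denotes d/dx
6 x^{3} + 12 x^{2} - 24 x - 6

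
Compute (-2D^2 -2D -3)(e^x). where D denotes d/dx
- 7 e^{x}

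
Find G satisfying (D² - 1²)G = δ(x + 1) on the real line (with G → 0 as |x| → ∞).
-\frac{e^{-|x + 1|}}{2}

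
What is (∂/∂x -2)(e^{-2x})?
- 4 e^{- 2 x}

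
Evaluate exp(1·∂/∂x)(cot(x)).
\cot{\left(x + 1 \right)}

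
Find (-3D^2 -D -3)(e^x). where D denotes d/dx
- 7 e^{x}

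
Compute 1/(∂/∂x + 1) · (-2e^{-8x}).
\frac{2 e^{- 8 x}}{7}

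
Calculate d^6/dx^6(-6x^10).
- 907200 x^{4}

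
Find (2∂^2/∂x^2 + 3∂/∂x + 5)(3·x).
15 x + 9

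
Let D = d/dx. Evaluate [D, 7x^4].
28 x^{3}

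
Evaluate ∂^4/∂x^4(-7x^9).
- 21168 x^{5}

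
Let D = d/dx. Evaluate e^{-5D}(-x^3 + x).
- x^{3} + 15 x^{2} - 74 x + 120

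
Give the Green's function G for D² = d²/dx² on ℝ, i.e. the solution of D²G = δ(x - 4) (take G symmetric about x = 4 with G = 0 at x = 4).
\frac{|x - 4|}{2}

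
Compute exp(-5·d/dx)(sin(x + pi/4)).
\sin{\left(x - 5 + \frac{\pi}{4} \right)}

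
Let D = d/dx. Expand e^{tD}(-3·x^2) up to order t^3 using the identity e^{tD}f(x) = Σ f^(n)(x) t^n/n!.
- 3 t^{2} - 6 t x - 3 x^{2}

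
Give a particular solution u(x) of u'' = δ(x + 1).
\frac{|x + 1|}{2}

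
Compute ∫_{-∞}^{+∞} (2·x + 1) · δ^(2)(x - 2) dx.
0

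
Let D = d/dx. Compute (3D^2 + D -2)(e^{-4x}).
42 e^{- 4 x}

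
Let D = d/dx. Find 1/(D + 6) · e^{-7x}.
- e^{- 7 x}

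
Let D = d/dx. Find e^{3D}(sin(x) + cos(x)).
\sqrt{2} \sin{\left(x + \frac{\pi}{4} + 3 \right)}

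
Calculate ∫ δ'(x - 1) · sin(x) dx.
- \cos{\left(1 \right)}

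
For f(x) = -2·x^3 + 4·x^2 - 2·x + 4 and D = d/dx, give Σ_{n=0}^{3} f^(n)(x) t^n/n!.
- 2 t^{3} - 2 t^{2} \left(3 x - 2\right) - 2 t \left(3 x^{2} - 4 x + 1\right) - 2 x^{3} + 4 x^{2} - 2 x + 4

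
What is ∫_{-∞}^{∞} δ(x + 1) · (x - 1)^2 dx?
4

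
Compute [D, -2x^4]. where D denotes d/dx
- 8 x^{3}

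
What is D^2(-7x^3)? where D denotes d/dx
- 42 x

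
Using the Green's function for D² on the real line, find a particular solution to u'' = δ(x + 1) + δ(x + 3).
\frac{|x + 1|}{2} + \frac{|x + 3|}{2}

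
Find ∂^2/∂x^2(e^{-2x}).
4 e^{- 2 x}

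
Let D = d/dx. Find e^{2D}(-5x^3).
- 5 x^{3} - 30 x^{2} - 60 x - 40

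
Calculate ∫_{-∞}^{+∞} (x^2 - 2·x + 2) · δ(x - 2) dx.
2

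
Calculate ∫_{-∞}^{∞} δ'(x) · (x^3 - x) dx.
1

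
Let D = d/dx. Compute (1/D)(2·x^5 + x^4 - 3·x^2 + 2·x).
\frac{x^{6}}{3} + \frac{x^{5}}{5} - x^{3} + x^{2}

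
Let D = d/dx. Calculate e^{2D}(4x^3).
4 x^{3} + 24 x^{2} + 48 x + 32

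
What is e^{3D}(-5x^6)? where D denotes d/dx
- 5 x^{6} - 90 x^{5} - 675 x^{4} - 2700 x^{3} - 6075 x^{2} - 7290 x - 3645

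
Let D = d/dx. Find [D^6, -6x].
-36D^{5}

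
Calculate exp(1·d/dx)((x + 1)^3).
x^{3} + 6 x^{2} + 12 x + 8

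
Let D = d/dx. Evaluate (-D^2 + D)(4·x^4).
16 x^{2} \left(x - 3\right)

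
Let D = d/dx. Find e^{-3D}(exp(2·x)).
e^{2 x - 6}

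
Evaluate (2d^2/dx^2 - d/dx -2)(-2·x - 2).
4 x + 6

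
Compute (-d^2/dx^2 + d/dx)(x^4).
4 x^{2} \left(x - 3\right)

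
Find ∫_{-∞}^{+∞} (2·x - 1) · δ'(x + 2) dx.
-2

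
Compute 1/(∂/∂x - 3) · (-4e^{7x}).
- e^{7 x}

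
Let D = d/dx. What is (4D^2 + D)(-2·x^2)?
- 4 x - 16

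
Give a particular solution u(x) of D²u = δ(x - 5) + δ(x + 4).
\frac{|x - 5|}{2} + \frac{|x + 4|}{2}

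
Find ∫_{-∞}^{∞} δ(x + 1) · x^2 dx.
1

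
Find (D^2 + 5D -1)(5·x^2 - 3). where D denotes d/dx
- 5 x^{2} + 50 x + 13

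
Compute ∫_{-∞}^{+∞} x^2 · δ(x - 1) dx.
1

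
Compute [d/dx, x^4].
4 x^{3}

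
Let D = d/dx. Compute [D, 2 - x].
-1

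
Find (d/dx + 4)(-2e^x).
- 10 e^{x}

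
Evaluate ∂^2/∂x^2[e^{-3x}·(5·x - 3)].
3 \left(15 x - 19\right) e^{- 3 x}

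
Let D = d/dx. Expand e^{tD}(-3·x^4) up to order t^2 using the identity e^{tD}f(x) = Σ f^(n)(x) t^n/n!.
3 x^{2} \left(- 6 t^{2} - 4 t x - x^{2}\right)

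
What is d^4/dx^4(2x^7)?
1680 x^{3}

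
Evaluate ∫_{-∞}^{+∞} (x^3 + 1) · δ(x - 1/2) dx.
\frac{9}{8}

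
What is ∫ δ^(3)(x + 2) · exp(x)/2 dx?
- \frac{1}{2 e^{2}}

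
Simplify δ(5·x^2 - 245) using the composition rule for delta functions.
\frac{\delta(x - 7) + \delta(x + 7)}{70}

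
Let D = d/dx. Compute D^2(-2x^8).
- 112 x^{6}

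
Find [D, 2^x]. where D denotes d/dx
2^{x} \log{\left(2 \right)}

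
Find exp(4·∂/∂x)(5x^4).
5 x^{4} + 80 x^{3} + 480 x^{2} + 1280 x + 1280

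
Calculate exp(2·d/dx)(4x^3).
4 x^{3} + 24 x^{2} + 48 x + 32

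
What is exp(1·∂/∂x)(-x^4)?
- x^{4} - 4 x^{3} - 6 x^{2} - 4 x - 1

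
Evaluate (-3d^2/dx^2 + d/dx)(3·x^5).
15 x^{3} \left(x - 12\right)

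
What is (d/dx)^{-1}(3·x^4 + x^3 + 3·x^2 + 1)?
\frac{3 x^{5}}{5} + \frac{x^{4}}{4} + x^{3} + x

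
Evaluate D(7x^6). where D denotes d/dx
42 x^{5}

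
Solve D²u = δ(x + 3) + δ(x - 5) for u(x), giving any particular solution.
\frac{|x + 3|}{2} + \frac{|x - 5|}{2}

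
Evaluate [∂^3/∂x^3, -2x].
-6\frac{d^{2}}{dx^{2}}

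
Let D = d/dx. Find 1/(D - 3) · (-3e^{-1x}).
\frac{3 e^{- x}}{4}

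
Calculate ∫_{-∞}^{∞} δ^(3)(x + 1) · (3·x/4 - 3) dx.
0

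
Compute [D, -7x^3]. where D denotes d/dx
- 21 x^{2}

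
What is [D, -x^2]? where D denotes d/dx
- 2 x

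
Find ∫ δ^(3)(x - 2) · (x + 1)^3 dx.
-6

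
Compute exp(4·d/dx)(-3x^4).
- 3 x^{4} - 48 x^{3} - 288 x^{2} - 768 x - 768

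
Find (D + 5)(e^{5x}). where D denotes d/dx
10 e^{5 x}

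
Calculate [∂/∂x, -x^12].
- 12 x^{11}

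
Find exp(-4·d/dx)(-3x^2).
- 3 x^{2} + 24 x - 48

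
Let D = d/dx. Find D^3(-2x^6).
- 240 x^{3}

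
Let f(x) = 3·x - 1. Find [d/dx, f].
3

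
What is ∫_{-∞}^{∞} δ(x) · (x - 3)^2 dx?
9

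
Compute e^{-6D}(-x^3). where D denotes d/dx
- x^{3} + 18 x^{2} - 108 x + 216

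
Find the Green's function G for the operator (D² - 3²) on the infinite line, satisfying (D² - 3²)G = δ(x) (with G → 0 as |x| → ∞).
-\frac{e^{-3|x|}}{6}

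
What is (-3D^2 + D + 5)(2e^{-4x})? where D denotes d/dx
- 94 e^{- 4 x}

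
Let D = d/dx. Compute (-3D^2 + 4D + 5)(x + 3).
5 x + 19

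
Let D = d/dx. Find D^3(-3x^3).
-18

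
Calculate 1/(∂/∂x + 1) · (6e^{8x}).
\frac{2 e^{8 x}}{3}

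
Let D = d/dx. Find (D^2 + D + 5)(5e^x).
35 e^{x}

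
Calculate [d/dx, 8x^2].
16 x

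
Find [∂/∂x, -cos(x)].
\sin{\left(x \right)}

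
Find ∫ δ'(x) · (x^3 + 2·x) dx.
-2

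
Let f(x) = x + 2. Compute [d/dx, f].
1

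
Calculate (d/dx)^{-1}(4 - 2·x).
- x^{2} + 4 x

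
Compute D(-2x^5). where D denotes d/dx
- 10 x^{4}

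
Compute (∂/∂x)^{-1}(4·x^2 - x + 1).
\frac{4 x^{3}}{3} - \frac{x^{2}}{2} + x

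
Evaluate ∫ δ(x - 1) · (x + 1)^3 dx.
8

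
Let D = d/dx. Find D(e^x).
e^{x}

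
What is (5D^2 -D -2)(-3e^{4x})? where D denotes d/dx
- 222 e^{4 x}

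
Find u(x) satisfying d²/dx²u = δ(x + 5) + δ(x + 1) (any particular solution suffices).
\frac{|x + 5|}{2} + \frac{|x + 1|}{2}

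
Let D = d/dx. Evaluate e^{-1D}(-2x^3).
- 2 x^{3} + 6 x^{2} - 6 x + 2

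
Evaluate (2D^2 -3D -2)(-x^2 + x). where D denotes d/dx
2 x^{2} + 4 x - 7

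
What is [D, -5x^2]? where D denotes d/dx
- 10 x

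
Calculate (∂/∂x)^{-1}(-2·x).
- x^{2}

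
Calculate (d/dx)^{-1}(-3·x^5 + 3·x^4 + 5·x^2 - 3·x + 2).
- \frac{x^{6}}{2} + \frac{3 x^{5}}{5} + \frac{5 x^{3}}{3} - \frac{3 x^{2}}{2} + 2 x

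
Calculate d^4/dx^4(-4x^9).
- 12096 x^{5}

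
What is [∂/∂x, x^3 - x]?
3 x^{2} - 1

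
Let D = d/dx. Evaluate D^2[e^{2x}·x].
4 \left(x + 1\right) e^{2 x}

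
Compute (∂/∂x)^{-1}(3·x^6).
\frac{3 x^{7}}{7}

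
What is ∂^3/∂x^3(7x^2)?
0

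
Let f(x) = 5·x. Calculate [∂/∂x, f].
5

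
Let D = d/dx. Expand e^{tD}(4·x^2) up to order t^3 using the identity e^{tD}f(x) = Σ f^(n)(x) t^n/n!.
4 t^{2} + 8 t x + 4 x^{2}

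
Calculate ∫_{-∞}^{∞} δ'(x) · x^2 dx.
0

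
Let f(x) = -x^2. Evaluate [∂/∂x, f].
- 2 x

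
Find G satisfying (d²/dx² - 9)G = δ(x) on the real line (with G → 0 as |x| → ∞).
-\frac{e^{-3|x|}}{6}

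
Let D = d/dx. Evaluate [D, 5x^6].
30 x^{5}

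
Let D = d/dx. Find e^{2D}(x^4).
x^{4} + 8 x^{3} + 24 x^{2} + 32 x + 16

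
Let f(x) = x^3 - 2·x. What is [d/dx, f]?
3 x^{2} - 2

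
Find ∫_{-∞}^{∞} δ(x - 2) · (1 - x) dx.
-1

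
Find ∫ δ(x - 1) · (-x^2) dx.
-1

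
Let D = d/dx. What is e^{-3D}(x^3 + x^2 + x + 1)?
x^{3} - 8 x^{2} + 22 x - 20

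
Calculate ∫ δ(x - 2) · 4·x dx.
8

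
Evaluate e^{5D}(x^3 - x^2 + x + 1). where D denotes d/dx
x^{3} + 14 x^{2} + 66 x + 106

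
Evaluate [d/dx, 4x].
4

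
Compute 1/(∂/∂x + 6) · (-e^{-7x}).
e^{- 7 x}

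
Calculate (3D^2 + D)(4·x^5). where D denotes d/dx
20 x^{3} \left(x + 12\right)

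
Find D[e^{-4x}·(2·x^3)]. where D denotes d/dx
x^{2} \left(6 - 8 x\right) e^{- 4 x}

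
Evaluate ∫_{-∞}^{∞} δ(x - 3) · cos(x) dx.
\cos{\left(3 \right)}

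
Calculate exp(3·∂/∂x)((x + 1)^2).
x^{2} + 8 x + 16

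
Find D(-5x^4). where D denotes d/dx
- 20 x^{3}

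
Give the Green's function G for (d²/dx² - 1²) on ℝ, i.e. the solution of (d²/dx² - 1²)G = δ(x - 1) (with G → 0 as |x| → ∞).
-\frac{e^{-|x - 1|}}{2}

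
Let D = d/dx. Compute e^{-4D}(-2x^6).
- 2 x^{6} + 48 x^{5} - 480 x^{4} + 2560 x^{3} - 7680 x^{2} + 12288 x - 8192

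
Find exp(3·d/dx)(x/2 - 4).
\frac{x}{2} - \frac{5}{2}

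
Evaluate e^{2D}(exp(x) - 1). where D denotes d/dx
e^{x + 2} - 1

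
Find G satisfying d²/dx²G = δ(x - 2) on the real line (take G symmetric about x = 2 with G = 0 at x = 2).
\frac{|x - 2|}{2}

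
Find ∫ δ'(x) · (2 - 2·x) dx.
2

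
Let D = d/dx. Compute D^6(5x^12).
3326400 x^{6}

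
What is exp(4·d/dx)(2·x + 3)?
2 x + 11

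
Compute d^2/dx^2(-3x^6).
- 90 x^{4}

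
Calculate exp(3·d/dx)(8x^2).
8 x^{2} + 48 x + 72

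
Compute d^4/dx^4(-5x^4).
-120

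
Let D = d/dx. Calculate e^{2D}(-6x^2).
- 6 x^{2} - 24 x - 24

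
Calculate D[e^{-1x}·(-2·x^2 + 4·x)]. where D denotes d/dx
2 \left(x^{2} - 4 x + 2\right) e^{- x}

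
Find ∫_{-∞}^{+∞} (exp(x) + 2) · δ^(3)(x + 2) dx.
- \frac{1}{e^{2}}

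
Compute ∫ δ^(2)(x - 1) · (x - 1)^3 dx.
0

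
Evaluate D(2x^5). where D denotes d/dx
10 x^{4}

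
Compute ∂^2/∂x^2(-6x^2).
-12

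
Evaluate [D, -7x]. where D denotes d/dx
-7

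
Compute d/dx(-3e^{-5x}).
15 e^{- 5 x}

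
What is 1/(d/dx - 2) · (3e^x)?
- 3 e^{x}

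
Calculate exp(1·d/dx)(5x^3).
5 x^{3} + 15 x^{2} + 15 x + 5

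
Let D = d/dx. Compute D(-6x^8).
- 48 x^{7}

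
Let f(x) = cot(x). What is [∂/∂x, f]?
- \frac{1}{\sin^{2}{\left(x \right)}}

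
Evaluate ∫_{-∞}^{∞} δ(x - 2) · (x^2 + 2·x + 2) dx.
10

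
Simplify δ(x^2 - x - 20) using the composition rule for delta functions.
\frac{\delta(x - 5) + \delta(x + 4)}{9}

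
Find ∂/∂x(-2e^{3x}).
- 6 e^{3 x}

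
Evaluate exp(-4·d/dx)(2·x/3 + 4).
\frac{2 x}{3} + \frac{4}{3}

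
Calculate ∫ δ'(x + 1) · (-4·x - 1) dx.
4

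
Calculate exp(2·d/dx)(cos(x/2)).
\cos{\left(\frac{x}{2} + 1 \right)}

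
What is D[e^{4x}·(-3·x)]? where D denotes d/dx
\left(- 12 x - 3\right) e^{4 x}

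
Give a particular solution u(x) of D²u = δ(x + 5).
\frac{|x + 5|}{2}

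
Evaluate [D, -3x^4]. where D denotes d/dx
- 12 x^{3}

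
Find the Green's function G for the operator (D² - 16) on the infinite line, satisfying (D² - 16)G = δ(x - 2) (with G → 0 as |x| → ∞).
-\frac{e^{-4|x - 2|}}{8}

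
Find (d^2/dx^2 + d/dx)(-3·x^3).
9 x \left(- x - 2\right)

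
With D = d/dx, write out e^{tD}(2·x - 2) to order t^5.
2 t + 2 x - 2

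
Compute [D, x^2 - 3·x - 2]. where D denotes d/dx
2 x - 3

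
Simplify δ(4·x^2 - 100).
\frac{\delta(x - 5) + \delta(x + 5)}{40}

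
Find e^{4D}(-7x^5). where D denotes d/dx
- 7 x^{5} - 140 x^{4} - 1120 x^{3} - 4480 x^{2} - 8960 x - 7168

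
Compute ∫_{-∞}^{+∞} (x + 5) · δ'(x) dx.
-1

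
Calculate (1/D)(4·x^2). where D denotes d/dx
\frac{4 x^{3}}{3}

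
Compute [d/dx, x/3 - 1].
\frac{1}{3}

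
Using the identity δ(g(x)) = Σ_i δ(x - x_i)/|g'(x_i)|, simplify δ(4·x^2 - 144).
\frac{\delta(x - 6) + \delta(x + 6)}{48}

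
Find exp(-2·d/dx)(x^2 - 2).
x^{2} - 4 x + 2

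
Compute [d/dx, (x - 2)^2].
2 x - 4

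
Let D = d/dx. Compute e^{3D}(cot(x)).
\cot{\left(x + 3 \right)}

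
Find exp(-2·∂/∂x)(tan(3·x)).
\tan{\left(3 x - 6 \right)}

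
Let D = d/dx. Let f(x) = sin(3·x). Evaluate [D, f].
3 \cos{\left(3 x \right)}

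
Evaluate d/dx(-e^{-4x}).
4 e^{- 4 x}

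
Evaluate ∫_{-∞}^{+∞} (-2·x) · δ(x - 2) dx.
-4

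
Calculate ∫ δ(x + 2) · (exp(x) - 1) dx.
-1 + e^{-2}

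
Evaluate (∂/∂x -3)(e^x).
- 2 e^{x}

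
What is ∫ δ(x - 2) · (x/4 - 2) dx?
- \frac{3}{2}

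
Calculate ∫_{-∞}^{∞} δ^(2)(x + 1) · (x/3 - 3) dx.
0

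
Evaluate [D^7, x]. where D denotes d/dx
7D^{6}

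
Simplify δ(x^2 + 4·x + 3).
\frac{\delta(x + 1) + \delta(x + 3)}{2}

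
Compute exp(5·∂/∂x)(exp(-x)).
e^{- x - 5}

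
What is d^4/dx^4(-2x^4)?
-48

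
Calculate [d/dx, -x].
-1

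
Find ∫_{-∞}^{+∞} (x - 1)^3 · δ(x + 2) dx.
-27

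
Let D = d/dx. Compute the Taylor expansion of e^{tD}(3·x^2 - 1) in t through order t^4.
3 t^{2} + 6 t x + 3 x^{2} - 1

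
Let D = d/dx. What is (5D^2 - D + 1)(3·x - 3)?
3 x - 6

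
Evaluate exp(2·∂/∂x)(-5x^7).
- 5 x^{7} - 70 x^{6} - 420 x^{5} - 1400 x^{4} - 2800 x^{3} - 3360 x^{2} - 2240 x - 640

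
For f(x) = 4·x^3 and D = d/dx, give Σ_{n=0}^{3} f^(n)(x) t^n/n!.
4 t^{3} + 12 t^{2} x + 12 t x^{2} + 4 x^{3}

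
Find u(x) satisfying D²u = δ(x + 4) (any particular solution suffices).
\frac{|x + 4|}{2}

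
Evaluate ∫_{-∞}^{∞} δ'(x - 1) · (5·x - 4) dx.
-5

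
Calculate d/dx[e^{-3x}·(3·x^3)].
9 x^{2} \left(1 - x\right) e^{- 3 x}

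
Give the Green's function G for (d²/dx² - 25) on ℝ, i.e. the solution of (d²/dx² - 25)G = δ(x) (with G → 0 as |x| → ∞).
-\frac{e^{-5|x|}}{10}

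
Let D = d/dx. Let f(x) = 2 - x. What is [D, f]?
-1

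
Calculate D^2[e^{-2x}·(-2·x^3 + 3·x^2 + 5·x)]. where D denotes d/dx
2 \left(- 4 x^{3} + 18 x^{2} - 8 x - 7\right) e^{- 2 x}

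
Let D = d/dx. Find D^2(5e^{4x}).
80 e^{4 x}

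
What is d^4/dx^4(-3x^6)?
- 1080 x^{2}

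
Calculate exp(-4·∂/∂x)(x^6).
x^{6} - 24 x^{5} + 240 x^{4} - 1280 x^{3} + 3840 x^{2} - 6144 x + 4096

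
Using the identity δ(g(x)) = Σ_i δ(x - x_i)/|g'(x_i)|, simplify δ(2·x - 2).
\frac{\delta(x - 1)}{2}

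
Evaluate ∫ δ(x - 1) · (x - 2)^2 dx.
1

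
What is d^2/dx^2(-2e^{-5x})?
- 50 e^{- 5 x}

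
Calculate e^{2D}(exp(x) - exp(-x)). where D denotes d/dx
2 \sinh{\left(x + 2 \right)}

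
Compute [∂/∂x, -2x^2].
- 4 x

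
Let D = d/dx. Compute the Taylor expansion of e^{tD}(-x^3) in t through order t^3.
- t^{3} - 3 t^{2} x - 3 t x^{2} - x^{3}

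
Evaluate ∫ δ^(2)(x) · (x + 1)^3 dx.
6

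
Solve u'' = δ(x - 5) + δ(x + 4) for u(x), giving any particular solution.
\frac{|x - 5|}{2} + \frac{|x + 4|}{2}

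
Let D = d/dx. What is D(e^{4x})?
4 e^{4 x}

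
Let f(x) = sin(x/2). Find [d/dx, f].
\frac{\cos{\left(\frac{x}{2} \right)}}{2}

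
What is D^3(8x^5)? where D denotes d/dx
480 x^{2}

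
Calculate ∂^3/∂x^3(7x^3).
42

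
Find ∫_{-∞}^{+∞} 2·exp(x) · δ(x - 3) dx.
2 e^{3}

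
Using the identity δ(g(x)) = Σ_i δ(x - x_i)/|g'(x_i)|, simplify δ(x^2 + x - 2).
\frac{\delta(x + 2) + \delta(x - 1)}{3}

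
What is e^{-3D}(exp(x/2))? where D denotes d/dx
e^{\frac{x}{2} - \frac{3}{2}}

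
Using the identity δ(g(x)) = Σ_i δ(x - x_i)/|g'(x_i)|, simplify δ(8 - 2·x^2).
\frac{\delta(x - 2) + \delta(x + 2)}{8}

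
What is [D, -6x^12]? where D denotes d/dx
- 72 x^{11}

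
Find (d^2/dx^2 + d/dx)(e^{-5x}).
20 e^{- 5 x}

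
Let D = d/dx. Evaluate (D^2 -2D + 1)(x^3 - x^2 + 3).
x^{3} - 7 x^{2} + 10 x + 1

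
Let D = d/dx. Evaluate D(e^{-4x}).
- 4 e^{- 4 x}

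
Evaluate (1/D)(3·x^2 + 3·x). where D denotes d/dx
x^{3} + \frac{3 x^{2}}{2}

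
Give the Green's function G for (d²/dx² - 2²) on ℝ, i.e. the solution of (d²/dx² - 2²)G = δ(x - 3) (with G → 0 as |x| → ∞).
-\frac{e^{-2|x - 3|}}{4}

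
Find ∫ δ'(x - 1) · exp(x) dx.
- e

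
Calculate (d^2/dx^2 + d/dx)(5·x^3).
15 x \left(x + 2\right)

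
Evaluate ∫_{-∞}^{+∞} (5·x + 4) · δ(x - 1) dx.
9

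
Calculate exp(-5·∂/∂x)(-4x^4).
- 4 x^{4} + 80 x^{3} - 600 x^{2} + 2000 x - 2500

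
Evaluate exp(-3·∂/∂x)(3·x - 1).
3 x - 10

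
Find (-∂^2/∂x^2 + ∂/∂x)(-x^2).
2 - 2 x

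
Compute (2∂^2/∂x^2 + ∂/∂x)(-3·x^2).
- 6 x - 12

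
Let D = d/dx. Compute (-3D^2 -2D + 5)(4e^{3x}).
- 112 e^{3 x}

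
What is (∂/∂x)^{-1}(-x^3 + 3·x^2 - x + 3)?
- \frac{x^{4}}{4} + x^{3} - \frac{x^{2}}{2} + 3 x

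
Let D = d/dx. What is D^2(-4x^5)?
- 80 x^{3}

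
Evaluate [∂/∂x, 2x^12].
24 x^{11}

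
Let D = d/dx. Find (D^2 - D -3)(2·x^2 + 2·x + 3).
- 6 x^{2} - 10 x - 7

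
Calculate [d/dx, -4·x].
-4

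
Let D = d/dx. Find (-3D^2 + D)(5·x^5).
25 x^{3} \left(x - 12\right)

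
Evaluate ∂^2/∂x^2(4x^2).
8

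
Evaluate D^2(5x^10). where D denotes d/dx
450 x^{8}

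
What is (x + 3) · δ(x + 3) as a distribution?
0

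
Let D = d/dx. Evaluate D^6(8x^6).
5760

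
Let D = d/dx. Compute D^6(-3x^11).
- 997920 x^{5}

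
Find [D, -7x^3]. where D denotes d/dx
- 21 x^{2}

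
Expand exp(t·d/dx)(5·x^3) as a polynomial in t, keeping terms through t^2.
5 x \left(3 t^{2} + 3 t x + x^{2}\right)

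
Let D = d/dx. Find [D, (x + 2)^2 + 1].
2 x + 4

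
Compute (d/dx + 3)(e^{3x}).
6 e^{3 x}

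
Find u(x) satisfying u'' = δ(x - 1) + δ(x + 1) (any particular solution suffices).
\frac{|x - 1|}{2} + \frac{|x + 1|}{2}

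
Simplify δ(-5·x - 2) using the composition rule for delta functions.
\frac{\delta(x + 2/5)}{5}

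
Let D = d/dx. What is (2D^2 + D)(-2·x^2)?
- 4 x - 8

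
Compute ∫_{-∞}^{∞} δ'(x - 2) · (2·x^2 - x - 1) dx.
-7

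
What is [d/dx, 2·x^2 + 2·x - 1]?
4 x + 2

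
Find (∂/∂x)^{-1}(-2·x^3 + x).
- \frac{x^{4}}{2} + \frac{x^{2}}{2}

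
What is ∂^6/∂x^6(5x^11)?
1663200 x^{5}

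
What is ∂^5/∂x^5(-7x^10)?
- 211680 x^{5}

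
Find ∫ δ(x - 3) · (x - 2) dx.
1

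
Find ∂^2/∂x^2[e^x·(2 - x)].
- x e^{x}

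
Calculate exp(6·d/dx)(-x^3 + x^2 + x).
- x^{3} - 17 x^{2} - 95 x - 174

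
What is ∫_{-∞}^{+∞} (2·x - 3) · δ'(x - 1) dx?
-2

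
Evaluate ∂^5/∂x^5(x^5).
120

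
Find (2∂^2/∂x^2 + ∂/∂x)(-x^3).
3 x \left(- x - 4\right)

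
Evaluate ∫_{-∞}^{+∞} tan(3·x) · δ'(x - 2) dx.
- \frac{3}{\cos^{2}{\left(6 \right)}}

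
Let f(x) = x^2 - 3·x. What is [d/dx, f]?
2 x - 3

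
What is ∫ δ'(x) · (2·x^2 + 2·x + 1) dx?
-2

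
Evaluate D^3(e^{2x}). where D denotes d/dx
8 e^{2 x}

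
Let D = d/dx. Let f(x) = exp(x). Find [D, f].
e^{x}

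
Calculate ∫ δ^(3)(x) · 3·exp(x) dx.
-3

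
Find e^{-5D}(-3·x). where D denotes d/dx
15 - 3 x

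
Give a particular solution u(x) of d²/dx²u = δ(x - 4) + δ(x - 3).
\frac{|x - 4|}{2} + \frac{|x - 3|}{2}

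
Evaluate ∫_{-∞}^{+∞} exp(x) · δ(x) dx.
1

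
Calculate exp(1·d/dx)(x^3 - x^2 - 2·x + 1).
x^{3} + 2 x^{2} - x - 1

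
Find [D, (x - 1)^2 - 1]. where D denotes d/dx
2 x - 2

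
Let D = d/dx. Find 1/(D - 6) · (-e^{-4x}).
\frac{e^{- 4 x}}{10}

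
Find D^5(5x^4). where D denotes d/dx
0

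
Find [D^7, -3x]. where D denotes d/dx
-21D^{6}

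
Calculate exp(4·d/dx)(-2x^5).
- 2 x^{5} - 40 x^{4} - 320 x^{3} - 1280 x^{2} - 2560 x - 2048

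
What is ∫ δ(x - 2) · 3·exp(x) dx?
3 e^{2}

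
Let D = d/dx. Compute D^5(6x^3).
0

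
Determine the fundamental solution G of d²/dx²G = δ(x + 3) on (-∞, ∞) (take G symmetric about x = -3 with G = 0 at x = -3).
\frac{|x + 3|}{2}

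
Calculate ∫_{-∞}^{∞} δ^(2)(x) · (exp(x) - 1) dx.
1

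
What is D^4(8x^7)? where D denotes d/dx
6720 x^{3}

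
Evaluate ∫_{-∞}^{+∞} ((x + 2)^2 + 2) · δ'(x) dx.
-4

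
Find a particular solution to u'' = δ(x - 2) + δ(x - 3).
\frac{|x - 2|}{2} + \frac{|x - 3|}{2}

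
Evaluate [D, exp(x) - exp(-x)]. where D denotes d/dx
2 \cosh{\left(x \right)}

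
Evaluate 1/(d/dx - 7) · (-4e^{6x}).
4 e^{6 x}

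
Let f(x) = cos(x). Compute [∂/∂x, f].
- \sin{\left(x \right)}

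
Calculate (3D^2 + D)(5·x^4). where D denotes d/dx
20 x^{2} \left(x + 9\right)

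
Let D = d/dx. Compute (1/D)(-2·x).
- x^{2}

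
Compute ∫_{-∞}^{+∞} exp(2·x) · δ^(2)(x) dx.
4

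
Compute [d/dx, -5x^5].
- 25 x^{4}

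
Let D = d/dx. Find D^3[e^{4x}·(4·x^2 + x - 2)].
\left(256 x^{2} + 448 x + 16\right) e^{4 x}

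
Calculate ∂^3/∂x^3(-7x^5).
- 420 x^{2}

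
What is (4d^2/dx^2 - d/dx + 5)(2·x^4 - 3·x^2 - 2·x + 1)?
10 x^{4} - 8 x^{3} + 81 x^{2} - 4 x - 17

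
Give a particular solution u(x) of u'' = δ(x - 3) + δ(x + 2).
\frac{|x - 3|}{2} + \frac{|x + 2|}{2}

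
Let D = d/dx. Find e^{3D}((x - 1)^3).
x^{3} + 6 x^{2} + 12 x + 8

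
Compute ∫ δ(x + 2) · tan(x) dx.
- \tan{\left(2 \right)}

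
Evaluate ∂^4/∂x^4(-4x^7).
- 3360 x^{3}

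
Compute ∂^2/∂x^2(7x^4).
84 x^{2}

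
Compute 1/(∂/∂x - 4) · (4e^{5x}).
4 e^{5 x}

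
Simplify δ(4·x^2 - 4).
\frac{\delta(x - 1) + \delta(x + 1)}{8}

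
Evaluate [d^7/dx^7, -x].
-7\frac{d^{6}}{dx^{6}}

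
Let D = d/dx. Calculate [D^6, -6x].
-36D^{5}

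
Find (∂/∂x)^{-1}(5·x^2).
\frac{5 x^{3}}{3}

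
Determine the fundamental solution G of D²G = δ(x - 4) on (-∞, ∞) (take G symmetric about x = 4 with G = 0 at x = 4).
\frac{|x - 4|}{2}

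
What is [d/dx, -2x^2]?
- 4 x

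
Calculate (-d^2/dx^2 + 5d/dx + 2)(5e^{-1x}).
- 20 e^{- x}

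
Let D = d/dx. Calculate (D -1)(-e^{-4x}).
5 e^{- 4 x}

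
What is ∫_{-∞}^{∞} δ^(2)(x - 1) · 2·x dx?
0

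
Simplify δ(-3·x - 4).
\frac{\delta(x + 4/3)}{3}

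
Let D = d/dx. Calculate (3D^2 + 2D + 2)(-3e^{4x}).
- 174 e^{4 x}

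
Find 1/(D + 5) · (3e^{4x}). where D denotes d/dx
\frac{e^{4 x}}{3}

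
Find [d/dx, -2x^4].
- 8 x^{3}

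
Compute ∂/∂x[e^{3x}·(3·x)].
\left(9 x + 3\right) e^{3 x}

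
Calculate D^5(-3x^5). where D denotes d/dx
-360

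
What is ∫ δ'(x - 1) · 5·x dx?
-5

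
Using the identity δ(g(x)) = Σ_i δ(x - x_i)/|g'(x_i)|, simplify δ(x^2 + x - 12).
\frac{\delta(x + 4) + \delta(x - 3)}{7}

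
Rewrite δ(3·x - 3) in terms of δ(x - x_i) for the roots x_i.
\frac{\delta(x - 1)}{3}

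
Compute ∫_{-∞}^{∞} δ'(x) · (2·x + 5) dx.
-2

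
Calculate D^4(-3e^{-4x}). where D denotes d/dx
- 768 e^{- 4 x}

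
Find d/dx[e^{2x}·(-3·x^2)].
6 x \left(- x - 1\right) e^{2 x}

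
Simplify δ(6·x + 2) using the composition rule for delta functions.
\frac{\delta(x + 1/3)}{6}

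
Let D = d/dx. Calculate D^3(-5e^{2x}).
- 40 e^{2 x}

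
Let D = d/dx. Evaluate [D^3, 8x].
24D^{2}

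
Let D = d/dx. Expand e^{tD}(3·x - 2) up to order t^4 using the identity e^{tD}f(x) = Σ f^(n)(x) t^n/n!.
3 t + 3 x - 2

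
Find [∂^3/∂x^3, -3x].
-9\frac{d^{2}}{dx^{2}}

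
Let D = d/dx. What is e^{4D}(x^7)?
x^{7} + 28 x^{6} + 336 x^{5} + 2240 x^{4} + 8960 x^{3} + 21504 x^{2} + 28672 x + 16384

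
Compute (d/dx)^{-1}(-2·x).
- x^{2}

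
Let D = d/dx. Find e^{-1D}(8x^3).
8 x^{3} - 24 x^{2} + 24 x - 8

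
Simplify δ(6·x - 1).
\frac{\delta(x - 1/6)}{6}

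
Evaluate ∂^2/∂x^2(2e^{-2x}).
8 e^{- 2 x}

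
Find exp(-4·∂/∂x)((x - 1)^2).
x^{2} - 10 x + 25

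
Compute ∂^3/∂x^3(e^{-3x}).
- 27 e^{- 3 x}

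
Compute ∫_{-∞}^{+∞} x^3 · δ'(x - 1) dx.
-3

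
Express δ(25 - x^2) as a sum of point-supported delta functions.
\frac{\delta(x - 5) + \delta(x + 5)}{10}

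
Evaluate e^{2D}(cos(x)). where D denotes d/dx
\cos{\left(x + 2 \right)}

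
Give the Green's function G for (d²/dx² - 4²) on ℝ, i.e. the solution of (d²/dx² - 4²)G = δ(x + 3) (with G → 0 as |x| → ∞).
-\frac{e^{-4|x + 3|}}{8}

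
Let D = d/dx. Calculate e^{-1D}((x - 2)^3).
x^{3} - 9 x^{2} + 27 x - 27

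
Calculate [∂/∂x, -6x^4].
- 24 x^{3}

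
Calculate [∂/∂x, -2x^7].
- 14 x^{6}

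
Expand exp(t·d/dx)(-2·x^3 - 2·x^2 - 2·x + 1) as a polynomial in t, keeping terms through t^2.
- t^{2} \left(6 x + 2\right) - 2 t \left(3 x^{2} + 2 x + 1\right) - 2 x^{3} - 2 x^{2} - 2 x + 1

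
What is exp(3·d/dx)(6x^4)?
6 x^{4} + 72 x^{3} + 324 x^{2} + 648 x + 486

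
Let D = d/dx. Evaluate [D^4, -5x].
-20D^{3}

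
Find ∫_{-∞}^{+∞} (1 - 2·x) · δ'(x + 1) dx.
2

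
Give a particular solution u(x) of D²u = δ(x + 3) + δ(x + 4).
\frac{|x + 3|}{2} + \frac{|x + 4|}{2}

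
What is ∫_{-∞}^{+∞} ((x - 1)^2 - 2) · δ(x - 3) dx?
2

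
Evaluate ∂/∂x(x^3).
3 x^{2}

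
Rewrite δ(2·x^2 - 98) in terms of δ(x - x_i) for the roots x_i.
\frac{\delta(x - 7) + \delta(x + 7)}{28}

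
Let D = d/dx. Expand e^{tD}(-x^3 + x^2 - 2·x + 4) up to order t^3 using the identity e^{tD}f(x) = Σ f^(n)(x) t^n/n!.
- t^{3} - t^{2} \left(3 x - 1\right) - t \left(3 x^{2} - 2 x + 2\right) - x^{3} + x^{2} - 2 x + 4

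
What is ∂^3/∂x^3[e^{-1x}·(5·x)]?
5 \left(3 - x\right) e^{- x}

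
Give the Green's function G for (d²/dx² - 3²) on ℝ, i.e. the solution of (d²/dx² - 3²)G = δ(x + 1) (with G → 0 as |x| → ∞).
-\frac{e^{-3|x + 1|}}{6}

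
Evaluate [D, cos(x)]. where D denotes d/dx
- \sin{\left(x \right)}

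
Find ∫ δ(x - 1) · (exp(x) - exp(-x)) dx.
2 \sinh{\left(1 \right)}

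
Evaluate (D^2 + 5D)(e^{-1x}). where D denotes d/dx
- 4 e^{- x}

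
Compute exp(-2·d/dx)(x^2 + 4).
x^{2} - 4 x + 8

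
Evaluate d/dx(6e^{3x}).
18 e^{3 x}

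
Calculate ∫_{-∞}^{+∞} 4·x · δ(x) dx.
0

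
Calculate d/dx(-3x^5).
- 15 x^{4}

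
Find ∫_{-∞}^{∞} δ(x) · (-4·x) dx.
0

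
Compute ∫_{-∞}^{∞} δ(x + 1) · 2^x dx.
\frac{1}{2}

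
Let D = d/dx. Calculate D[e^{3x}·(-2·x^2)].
2 x \left(- 3 x - 2\right) e^{3 x}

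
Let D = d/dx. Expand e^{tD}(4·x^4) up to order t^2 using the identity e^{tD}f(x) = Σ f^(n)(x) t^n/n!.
4 x^{2} \left(6 t^{2} + 4 t x + x^{2}\right)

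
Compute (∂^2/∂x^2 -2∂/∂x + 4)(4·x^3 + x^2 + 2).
16 x^{3} - 20 x^{2} + 20 x + 10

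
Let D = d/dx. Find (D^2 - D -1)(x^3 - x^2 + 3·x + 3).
- x^{3} - 2 x^{2} + 5 x - 8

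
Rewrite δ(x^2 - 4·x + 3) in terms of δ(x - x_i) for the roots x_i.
\frac{\delta(x - 1) + \delta(x - 3)}{2}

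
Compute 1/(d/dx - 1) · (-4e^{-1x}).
2 e^{- x}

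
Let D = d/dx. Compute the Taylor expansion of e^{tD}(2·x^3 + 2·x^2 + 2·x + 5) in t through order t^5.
2 t^{3} + t^{2} \left(6 x + 2\right) + 2 t \left(3 x^{2} + 2 x + 1\right) + 2 x^{3} + 2 x^{2} + 2 x + 5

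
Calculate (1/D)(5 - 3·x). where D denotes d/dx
- \frac{3 x^{2}}{2} + 5 x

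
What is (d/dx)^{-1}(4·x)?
2 x^{2}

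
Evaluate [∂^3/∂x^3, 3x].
9\frac{d^{2}}{dx^{2}}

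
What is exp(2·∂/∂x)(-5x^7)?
- 5 x^{7} - 70 x^{6} - 420 x^{5} - 1400 x^{4} - 2800 x^{3} - 3360 x^{2} - 2240 x - 640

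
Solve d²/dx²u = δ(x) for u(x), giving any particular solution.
\frac{|x|}{2}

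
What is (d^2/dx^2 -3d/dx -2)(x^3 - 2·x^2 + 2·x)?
- 2 x^{3} - 5 x^{2} + 14 x - 10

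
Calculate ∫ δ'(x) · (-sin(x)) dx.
1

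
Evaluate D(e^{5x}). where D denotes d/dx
5 e^{5 x}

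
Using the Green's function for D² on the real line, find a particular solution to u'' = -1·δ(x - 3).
-\frac{|x - 3|}{2}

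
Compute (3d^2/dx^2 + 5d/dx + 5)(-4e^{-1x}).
- 12 e^{- x}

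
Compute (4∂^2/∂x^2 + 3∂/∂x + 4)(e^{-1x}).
5 e^{- x}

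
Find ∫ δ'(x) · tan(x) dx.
-1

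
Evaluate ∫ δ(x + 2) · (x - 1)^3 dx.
-27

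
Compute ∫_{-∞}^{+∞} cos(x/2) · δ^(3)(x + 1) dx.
\frac{\sin{\left(\frac{1}{2} \right)}}{8}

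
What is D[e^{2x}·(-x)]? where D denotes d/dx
\left(- 2 x - 1\right) e^{2 x}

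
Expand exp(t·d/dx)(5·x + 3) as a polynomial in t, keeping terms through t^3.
5 t + 5 x + 3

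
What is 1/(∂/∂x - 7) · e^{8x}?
e^{8 x}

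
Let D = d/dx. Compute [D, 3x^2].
6 x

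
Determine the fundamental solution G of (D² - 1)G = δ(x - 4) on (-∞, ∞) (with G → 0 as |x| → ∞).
-\frac{e^{-|x - 4|}}{2}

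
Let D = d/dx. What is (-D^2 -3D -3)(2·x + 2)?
- 6 x - 12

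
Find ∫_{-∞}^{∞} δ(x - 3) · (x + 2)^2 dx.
25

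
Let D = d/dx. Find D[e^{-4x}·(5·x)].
5 \left(1 - 4 x\right) e^{- 4 x}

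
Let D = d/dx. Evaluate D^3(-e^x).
- e^{x}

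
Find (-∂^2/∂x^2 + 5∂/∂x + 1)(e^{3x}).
7 e^{3 x}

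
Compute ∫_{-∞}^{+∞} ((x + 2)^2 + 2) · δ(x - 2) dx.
18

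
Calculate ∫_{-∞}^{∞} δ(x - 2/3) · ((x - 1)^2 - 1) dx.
- \frac{8}{9}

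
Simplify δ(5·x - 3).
\frac{\delta(x - 3/5)}{5}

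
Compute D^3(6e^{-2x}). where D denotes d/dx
- 48 e^{- 2 x}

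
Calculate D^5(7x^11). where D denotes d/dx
388080 x^{6}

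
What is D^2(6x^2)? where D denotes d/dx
12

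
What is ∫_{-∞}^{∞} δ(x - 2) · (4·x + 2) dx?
10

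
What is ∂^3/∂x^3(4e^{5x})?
500 e^{5 x}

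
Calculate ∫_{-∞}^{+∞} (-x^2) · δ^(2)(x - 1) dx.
-2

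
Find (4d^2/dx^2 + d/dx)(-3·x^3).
9 x \left(- x - 8\right)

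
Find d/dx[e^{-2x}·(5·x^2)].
10 x \left(1 - x\right) e^{- 2 x}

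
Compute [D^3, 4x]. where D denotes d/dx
12D^{2}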